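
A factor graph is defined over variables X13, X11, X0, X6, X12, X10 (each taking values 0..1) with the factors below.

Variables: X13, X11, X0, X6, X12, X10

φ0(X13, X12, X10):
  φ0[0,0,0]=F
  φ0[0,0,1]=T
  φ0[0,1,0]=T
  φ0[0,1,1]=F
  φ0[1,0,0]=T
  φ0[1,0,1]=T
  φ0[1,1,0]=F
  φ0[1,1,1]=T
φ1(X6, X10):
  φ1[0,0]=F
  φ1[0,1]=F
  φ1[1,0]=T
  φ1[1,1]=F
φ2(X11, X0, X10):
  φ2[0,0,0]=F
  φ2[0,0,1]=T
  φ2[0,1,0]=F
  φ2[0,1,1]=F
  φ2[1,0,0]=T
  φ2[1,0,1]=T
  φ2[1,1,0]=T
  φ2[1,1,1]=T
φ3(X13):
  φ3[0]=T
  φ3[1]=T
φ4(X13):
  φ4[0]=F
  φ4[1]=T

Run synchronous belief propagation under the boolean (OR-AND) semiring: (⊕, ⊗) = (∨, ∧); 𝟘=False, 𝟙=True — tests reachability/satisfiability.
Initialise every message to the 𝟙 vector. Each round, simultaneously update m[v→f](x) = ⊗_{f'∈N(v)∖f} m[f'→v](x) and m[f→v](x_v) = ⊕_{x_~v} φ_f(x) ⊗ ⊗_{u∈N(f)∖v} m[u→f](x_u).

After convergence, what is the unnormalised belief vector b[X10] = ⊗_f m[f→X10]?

init: all messages = 𝟙 over 2 values
r1 m[φ0→X13] = [T, T]
r1 m[φ0→X12] = [T, T]
r1 m[φ0→X10] = [T, T]
r1 m[φ1→X6] = [F, T]
r1 m[φ1→X10] = [T, F]
r1 m[φ2→X11] = [T, T]
r1 m[φ2→X0] = [T, T]
r1 m[φ2→X10] = [T, T]
r1 m[φ3→X13] = [T, T]
r1 m[φ4→X13] = [F, T]
r1 m[X13→φ0] = [T, T]
r1 m[X13→φ3] = [T, T]
r1 m[X13→φ4] = [T, T]
r1 m[X11→φ2] = [T, T]
r1 m[X0→φ2] = [T, T]
r1 m[X6→φ1] = [T, T]
r1 m[X12→φ0] = [T, T]
r1 m[X10→φ0] = [T, T]
r1 m[X10→φ1] = [T, T]
r1 m[X10→φ2] = [T, T]
r2 m[φ0→X13] = [T, T]
r2 m[φ0→X12] = [T, T]
r2 m[φ0→X10] = [T, T]
r2 m[φ1→X6] = [F, T]
r2 m[φ1→X10] = [T, F]
r2 m[φ2→X11] = [T, T]
r2 m[φ2→X0] = [T, T]
r2 m[φ2→X10] = [T, T]
r2 m[φ3→X13] = [T, T]
r2 m[φ4→X13] = [F, T]
r2 m[X13→φ0] = [F, T]
r2 m[X13→φ3] = [F, T]
r2 m[X13→φ4] = [T, T]
r2 m[X11→φ2] = [T, T]
r2 m[X0→φ2] = [T, T]
r2 m[X6→φ1] = [T, T]
r2 m[X12→φ0] = [T, T]
r2 m[X10→φ0] = [T, F]
r2 m[X10→φ1] = [T, T]
r2 m[X10→φ2] = [T, F]
r3 m[φ0→X13] = [T, T]
r3 m[φ0→X12] = [T, F]
r3 m[φ0→X10] = [T, T]
r3 m[φ1→X6] = [F, T]
r3 m[φ1→X10] = [T, F]
r3 m[φ2→X11] = [F, T]
r3 m[φ2→X0] = [T, T]
r3 m[φ2→X10] = [T, T]
r3 m[φ3→X13] = [T, T]
r3 m[φ4→X13] = [F, T]
r3 m[X13→φ0] = [F, T]
r3 m[X13→φ3] = [F, T]
r3 m[X13→φ4] = [T, T]
r3 m[X11→φ2] = [T, T]
r3 m[X0→φ2] = [T, T]
r3 m[X6→φ1] = [T, T]
r3 m[X12→φ0] = [T, T]
r3 m[X10→φ0] = [T, F]
r3 m[X10→φ1] = [T, T]
r3 m[X10→φ2] = [T, F]
r4 m[φ0→X13] = [T, T]
r4 m[φ0→X12] = [T, F]
r4 m[φ0→X10] = [T, T]
r4 m[φ1→X6] = [F, T]
r4 m[φ1→X10] = [T, F]
r4 m[φ2→X11] = [F, T]
r4 m[φ2→X0] = [T, T]
r4 m[φ2→X10] = [T, T]
r4 m[φ3→X13] = [T, T]
r4 m[φ4→X13] = [F, T]
r4 m[X13→φ0] = [F, T]
r4 m[X13→φ3] = [F, T]
r4 m[X13→φ4] = [T, T]
r4 m[X11→φ2] = [T, T]
r4 m[X0→φ2] = [T, T]
r4 m[X6→φ1] = [T, T]
r4 m[X12→φ0] = [T, T]
r4 m[X10→φ0] = [T, F]
r4 m[X10→φ1] = [T, T]
r4 m[X10→φ2] = [T, F]
fixed point reached at round 4
b[X10] = ⊗ incoming = [T, F]

b[X10] = [T, F]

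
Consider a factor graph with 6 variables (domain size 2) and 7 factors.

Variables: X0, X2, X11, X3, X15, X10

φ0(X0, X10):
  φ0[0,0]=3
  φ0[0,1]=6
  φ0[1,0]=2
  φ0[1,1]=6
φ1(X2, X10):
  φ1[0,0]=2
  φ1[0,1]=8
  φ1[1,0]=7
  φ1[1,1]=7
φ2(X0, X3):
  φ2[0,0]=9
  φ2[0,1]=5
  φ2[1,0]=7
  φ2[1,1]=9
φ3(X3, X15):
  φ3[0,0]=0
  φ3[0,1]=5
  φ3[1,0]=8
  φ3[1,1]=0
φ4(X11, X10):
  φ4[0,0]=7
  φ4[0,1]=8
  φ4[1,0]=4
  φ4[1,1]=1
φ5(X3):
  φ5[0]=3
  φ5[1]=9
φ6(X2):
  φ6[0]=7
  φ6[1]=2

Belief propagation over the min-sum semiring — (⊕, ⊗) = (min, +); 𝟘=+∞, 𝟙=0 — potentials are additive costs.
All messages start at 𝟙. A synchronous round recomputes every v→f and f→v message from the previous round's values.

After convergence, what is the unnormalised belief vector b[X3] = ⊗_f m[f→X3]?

init: all messages = 𝟙 over 2 values
r1 m[φ0→X0] = [3, 2]
r1 m[φ0→X10] = [2, 6]
r1 m[φ1→X2] = [2, 7]
r1 m[φ1→X10] = [2, 7]
r1 m[φ2→X0] = [5, 7]
r1 m[φ2→X3] = [7, 5]
r1 m[φ3→X3] = [0, 0]
r1 m[φ3→X15] = [0, 0]
r1 m[φ4→X11] = [7, 1]
r1 m[φ4→X10] = [4, 1]
r1 m[φ5→X3] = [3, 9]
r1 m[φ6→X2] = [7, 2]
r1 m[X0→φ0] = [0, 0]
r1 m[X0→φ2] = [0, 0]
r1 m[X2→φ1] = [0, 0]
r1 m[X2→φ6] = [0, 0]
r1 m[X11→φ4] = [0, 0]
r1 m[X3→φ2] = [0, 0]
r1 m[X3→φ3] = [0, 0]
r1 m[X3→φ5] = [0, 0]
r1 m[X15→φ3] = [0, 0]
r1 m[X10→φ0] = [0, 0]
r1 m[X10→φ1] = [0, 0]
r1 m[X10→φ4] = [0, 0]
r2 m[φ0→X0] = [3, 2]
r2 m[φ0→X10] = [2, 6]
r2 m[φ1→X2] = [2, 7]
r2 m[φ1→X10] = [2, 7]
r2 m[φ2→X0] = [5, 7]
r2 m[φ2→X3] = [7, 5]
r2 m[φ3→X3] = [0, 0]
r2 m[φ3→X15] = [0, 0]
r2 m[φ4→X11] = [7, 1]
r2 m[φ4→X10] = [4, 1]
r2 m[φ5→X3] = [3, 9]
r2 m[φ6→X2] = [7, 2]
r2 m[X0→φ0] = [5, 7]
r2 m[X0→φ2] = [3, 2]
r2 m[X2→φ1] = [7, 2]
r2 m[X2→φ6] = [2, 7]
r2 m[X11→φ4] = [0, 0]
r2 m[X3→φ2] = [3, 9]
r2 m[X3→φ3] = [10, 14]
r2 m[X3→φ5] = [7, 5]
r2 m[X15→φ3] = [0, 0]
r2 m[X10→φ0] = [6, 8]
r2 m[X10→φ1] = [6, 7]
r2 m[X10→φ4] = [4, 13]
r3 m[φ0→X0] = [9, 8]
r3 m[φ0→X10] = [8, 11]
r3 m[φ1→X2] = [8, 13]
r3 m[φ1→X10] = [9, 9]
r3 m[φ2→X0] = [12, 10]
r3 m[φ2→X3] = [9, 8]
r3 m[φ3→X3] = [0, 0]
r3 m[φ3→X15] = [10, 14]
r3 m[φ4→X11] = [11, 8]
r3 m[φ4→X10] = [4, 1]
r3 m[φ5→X3] = [3, 9]
r3 m[φ6→X2] = [7, 2]
r3 m[X0→φ0] = [5, 7]
r3 m[X0→φ2] = [3, 2]
r3 m[X2→φ1] = [7, 2]
r3 m[X2→φ6] = [2, 7]
r3 m[X11→φ4] = [0, 0]
r3 m[X3→φ2] = [3, 9]
r3 m[X3→φ3] = [10, 14]
r3 m[X3→φ5] = [7, 5]
r3 m[X15→φ3] = [0, 0]
r3 m[X10→φ0] = [6, 8]
r3 m[X10→φ1] = [6, 7]
r3 m[X10→φ4] = [4, 13]
r4 m[φ0→X0] = [9, 8]
r4 m[φ0→X10] = [8, 11]
r4 m[φ1→X2] = [8, 13]
r4 m[φ1→X10] = [9, 9]
r4 m[φ2→X0] = [12, 10]
r4 m[φ2→X3] = [9, 8]
r4 m[φ3→X3] = [0, 0]
r4 m[φ3→X15] = [10, 14]
r4 m[φ4→X11] = [11, 8]
r4 m[φ4→X10] = [4, 1]
r4 m[φ5→X3] = [3, 9]
r4 m[φ6→X2] = [7, 2]
r4 m[X0→φ0] = [12, 10]
r4 m[X0→φ2] = [9, 8]
r4 m[X2→φ1] = [7, 2]
r4 m[X2→φ6] = [8, 13]
r4 m[X11→φ4] = [0, 0]
r4 m[X3→φ2] = [3, 9]
r4 m[X3→φ3] = [12, 17]
r4 m[X3→φ5] = [9, 8]
r4 m[X15→φ3] = [0, 0]
r4 m[X10→φ0] = [13, 10]
r4 m[X10→φ1] = [12, 12]
r4 m[X10→φ4] = [17, 20]
r5 m[φ0→X0] = [16, 15]
r5 m[φ0→X10] = [12, 16]
r5 m[φ1→X2] = [14, 19]
r5 m[φ1→X10] = [9, 9]
r5 m[φ2→X0] = [12, 10]
r5 m[φ2→X3] = [15, 14]
r5 m[φ3→X3] = [0, 0]
r5 m[φ3→X15] = [12, 17]
r5 m[φ4→X11] = [24, 21]
r5 m[φ4→X10] = [4, 1]
r5 m[φ5→X3] = [3, 9]
r5 m[φ6→X2] = [7, 2]
r5 m[X0→φ0] = [12, 10]
r5 m[X0→φ2] = [9, 8]
r5 m[X2→φ1] = [7, 2]
r5 m[X2→φ6] = [8, 13]
r5 m[X11→φ4] = [0, 0]
r5 m[X3→φ2] = [3, 9]
r5 m[X3→φ3] = [12, 17]
r5 m[X3→φ5] = [9, 8]
r5 m[X15→φ3] = [0, 0]
r5 m[X10→φ0] = [13, 10]
r5 m[X10→φ1] = [12, 12]
r5 m[X10→φ4] = [17, 20]
r6 m[φ0→X0] = [16, 15]
r6 m[φ0→X10] = [12, 16]
r6 m[φ1→X2] = [14, 19]
r6 m[φ1→X10] = [9, 9]
r6 m[φ2→X0] = [12, 10]
r6 m[φ2→X3] = [15, 14]
r6 m[φ3→X3] = [0, 0]
r6 m[φ3→X15] = [12, 17]
r6 m[φ4→X11] = [24, 21]
r6 m[φ4→X10] = [4, 1]
r6 m[φ5→X3] = [3, 9]
r6 m[φ6→X2] = [7, 2]
r6 m[X0→φ0] = [12, 10]
r6 m[X0→φ2] = [16, 15]
r6 m[X2→φ1] = [7, 2]
r6 m[X2→φ6] = [14, 19]
r6 m[X11→φ4] = [0, 0]
r6 m[X3→φ2] = [3, 9]
r6 m[X3→φ3] = [18, 23]
r6 m[X3→φ5] = [15, 14]
r6 m[X15→φ3] = [0, 0]
r6 m[X10→φ0] = [13, 10]
r6 m[X10→φ1] = [16, 17]
r6 m[X10→φ4] = [21, 25]
r7 m[φ0→X0] = [16, 15]
r7 m[φ0→X10] = [12, 16]
r7 m[φ1→X2] = [18, 23]
r7 m[φ1→X10] = [9, 9]
r7 m[φ2→X0] = [12, 10]
r7 m[φ2→X3] = [22, 21]
r7 m[φ3→X3] = [0, 0]
r7 m[φ3→X15] = [18, 23]
r7 m[φ4→X11] = [28, 25]
r7 m[φ4→X10] = [4, 1]
r7 m[φ5→X3] = [3, 9]
r7 m[φ6→X2] = [7, 2]
r7 m[X0→φ0] = [12, 10]
r7 m[X0→φ2] = [16, 15]
r7 m[X2→φ1] = [7, 2]
r7 m[X2→φ6] = [14, 19]
r7 m[X11→φ4] = [0, 0]
r7 m[X3→φ2] = [3, 9]
r7 m[X3→φ3] = [18, 23]
r7 m[X3→φ5] = [15, 14]
r7 m[X15→φ3] = [0, 0]
r7 m[X10→φ0] = [13, 10]
r7 m[X10→φ1] = [16, 17]
r7 m[X10→φ4] = [21, 25]
r8 m[φ0→X0] = [16, 15]
r8 m[φ0→X10] = [12, 16]
r8 m[φ1→X2] = [18, 23]
r8 m[φ1→X10] = [9, 9]
r8 m[φ2→X0] = [12, 10]
r8 m[φ2→X3] = [22, 21]
r8 m[φ3→X3] = [0, 0]
r8 m[φ3→X15] = [18, 23]
r8 m[φ4→X11] = [28, 25]
r8 m[φ4→X10] = [4, 1]
r8 m[φ5→X3] = [3, 9]
r8 m[φ6→X2] = [7, 2]
r8 m[X0→φ0] = [12, 10]
r8 m[X0→φ2] = [16, 15]
r8 m[X2→φ1] = [7, 2]
r8 m[X2→φ6] = [18, 23]
r8 m[X11→φ4] = [0, 0]
r8 m[X3→φ2] = [3, 9]
r8 m[X3→φ3] = [25, 30]
r8 m[X3→φ5] = [22, 21]
r8 m[X15→φ3] = [0, 0]
r8 m[X10→φ0] = [13, 10]
r8 m[X10→φ1] = [16, 17]
r8 m[X10→φ4] = [21, 25]
r9 m[φ0→X0] = [16, 15]
r9 m[φ0→X10] = [12, 16]
r9 m[φ1→X2] = [18, 23]
r9 m[φ1→X10] = [9, 9]
r9 m[φ2→X0] = [12, 10]
r9 m[φ2→X3] = [22, 21]
r9 m[φ3→X3] = [0, 0]
r9 m[φ3→X15] = [25, 30]
r9 m[φ4→X11] = [28, 25]
r9 m[φ4→X10] = [4, 1]
r9 m[φ5→X3] = [3, 9]
r9 m[φ6→X2] = [7, 2]
r9 m[X0→φ0] = [12, 10]
r9 m[X0→φ2] = [16, 15]
r9 m[X2→φ1] = [7, 2]
r9 m[X2→φ6] = [18, 23]
r9 m[X11→φ4] = [0, 0]
r9 m[X3→φ2] = [3, 9]
r9 m[X3→φ3] = [25, 30]
r9 m[X3→φ5] = [22, 21]
r9 m[X15→φ3] = [0, 0]
r9 m[X10→φ0] = [13, 10]
r9 m[X10→φ1] = [16, 17]
r9 m[X10→φ4] = [21, 25]
r10 m[φ0→X0] = [16, 15]
r10 m[φ0→X10] = [12, 16]
r10 m[φ1→X2] = [18, 23]
r10 m[φ1→X10] = [9, 9]
r10 m[φ2→X0] = [12, 10]
r10 m[φ2→X3] = [22, 21]
r10 m[φ3→X3] = [0, 0]
r10 m[φ3→X15] = [25, 30]
r10 m[φ4→X11] = [28, 25]
r10 m[φ4→X10] = [4, 1]
r10 m[φ5→X3] = [3, 9]
r10 m[φ6→X2] = [7, 2]
r10 m[X0→φ0] = [12, 10]
r10 m[X0→φ2] = [16, 15]
r10 m[X2→φ1] = [7, 2]
r10 m[X2→φ6] = [18, 23]
r10 m[X11→φ4] = [0, 0]
r10 m[X3→φ2] = [3, 9]
r10 m[X3→φ3] = [25, 30]
r10 m[X3→φ5] = [22, 21]
r10 m[X15→φ3] = [0, 0]
r10 m[X10→φ0] = [13, 10]
r10 m[X10→φ1] = [16, 17]
r10 m[X10→φ4] = [21, 25]
fixed point reached at round 10
b[X3] = ⊗ incoming = [25, 30]

b[X3] = [25, 30]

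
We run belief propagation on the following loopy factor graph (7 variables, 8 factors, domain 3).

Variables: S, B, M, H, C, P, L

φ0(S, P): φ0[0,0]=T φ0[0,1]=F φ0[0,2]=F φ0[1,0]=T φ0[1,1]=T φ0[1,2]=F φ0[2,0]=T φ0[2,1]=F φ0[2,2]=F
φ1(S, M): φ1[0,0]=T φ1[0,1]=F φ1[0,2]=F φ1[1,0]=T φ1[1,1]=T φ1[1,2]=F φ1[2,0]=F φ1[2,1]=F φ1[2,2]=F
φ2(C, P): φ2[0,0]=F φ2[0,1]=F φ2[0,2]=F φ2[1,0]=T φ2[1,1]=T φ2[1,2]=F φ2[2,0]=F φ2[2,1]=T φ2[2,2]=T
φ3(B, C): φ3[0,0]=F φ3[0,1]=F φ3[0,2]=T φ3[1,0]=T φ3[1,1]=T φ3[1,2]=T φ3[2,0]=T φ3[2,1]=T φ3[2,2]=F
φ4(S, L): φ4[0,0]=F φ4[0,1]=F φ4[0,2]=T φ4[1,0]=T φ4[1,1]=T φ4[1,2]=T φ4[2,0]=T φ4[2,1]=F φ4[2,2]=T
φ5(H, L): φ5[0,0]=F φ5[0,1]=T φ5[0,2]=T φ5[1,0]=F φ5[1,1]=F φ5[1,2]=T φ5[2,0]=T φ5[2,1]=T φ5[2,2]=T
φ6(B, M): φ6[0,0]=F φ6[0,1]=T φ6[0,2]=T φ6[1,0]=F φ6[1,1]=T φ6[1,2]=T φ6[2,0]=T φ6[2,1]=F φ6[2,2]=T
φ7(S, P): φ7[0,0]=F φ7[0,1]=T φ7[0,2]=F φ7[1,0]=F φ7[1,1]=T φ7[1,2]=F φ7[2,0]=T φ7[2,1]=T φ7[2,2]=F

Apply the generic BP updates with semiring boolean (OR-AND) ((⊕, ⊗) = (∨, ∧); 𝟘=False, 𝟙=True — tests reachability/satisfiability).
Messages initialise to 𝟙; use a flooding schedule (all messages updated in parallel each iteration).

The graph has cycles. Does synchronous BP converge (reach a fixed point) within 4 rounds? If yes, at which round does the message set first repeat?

init: all messages = 𝟙 over 3 values
r1 m[φ0→S] = [T, T, T]
r1 m[φ0→P] = [T, T, F]
r1 m[φ1→S] = [T, T, F]
r1 m[φ1→M] = [T, T, F]
r1 m[φ2→C] = [F, T, T]
r1 m[φ2→P] = [T, T, T]
r1 m[φ3→B] = [T, T, T]
r1 m[φ3→C] = [T, T, T]
r1 m[φ4→S] = [T, T, T]
r1 m[φ4→L] = [T, T, T]
r1 m[φ5→H] = [T, T, T]
r1 m[φ5→L] = [T, T, T]
r1 m[φ6→B] = [T, T, T]
r1 m[φ6→M] = [T, T, T]
r1 m[φ7→S] = [T, T, T]
r1 m[φ7→P] = [T, T, F]
r1 m[S→φ0] = [T, T, T]
r1 m[S→φ1] = [T, T, T]
r1 m[S→φ4] = [T, T, T]
r1 m[S→φ7] = [T, T, T]
r1 m[B→φ3] = [T, T, T]
r1 m[B→φ6] = [T, T, T]
r1 m[M→φ1] = [T, T, T]
r1 m[M→φ6] = [T, T, T]
r1 m[H→φ5] = [T, T, T]
r1 m[C→φ2] = [T, T, T]
r1 m[C→φ3] = [T, T, T]
r1 m[P→φ0] = [T, T, T]
r1 m[P→φ2] = [T, T, T]
r1 m[P→φ7] = [T, T, T]
r1 m[L→φ4] = [T, T, T]
r1 m[L→φ5] = [T, T, T]
r2 m[φ0→S] = [T, T, T]
r2 m[φ0→P] = [T, T, F]
r2 m[φ1→S] = [T, T, F]
r2 m[φ1→M] = [T, T, F]
r2 m[φ2→C] = [F, T, T]
r2 m[φ2→P] = [T, T, T]
r2 m[φ3→B] = [T, T, T]
r2 m[φ3→C] = [T, T, T]
r2 m[φ4→S] = [T, T, T]
r2 m[φ4→L] = [T, T, T]
r2 m[φ5→H] = [T, T, T]
r2 m[φ5→L] = [T, T, T]
r2 m[φ6→B] = [T, T, T]
r2 m[φ6→M] = [T, T, T]
r2 m[φ7→S] = [T, T, T]
r2 m[φ7→P] = [T, T, F]
r2 m[S→φ0] = [T, T, F]
r2 m[S→φ1] = [T, T, T]
r2 m[S→φ4] = [T, T, F]
r2 m[S→φ7] = [T, T, F]
r2 m[B→φ3] = [T, T, T]
r2 m[B→φ6] = [T, T, T]
r2 m[M→φ1] = [T, T, T]
r2 m[M→φ6] = [T, T, F]
r2 m[H→φ5] = [T, T, T]
r2 m[C→φ2] = [T, T, T]
r2 m[C→φ3] = [F, T, T]
r2 m[P→φ0] = [T, T, F]
r2 m[P→φ2] = [T, T, F]
r2 m[P→φ7] = [T, T, F]
r2 m[L→φ4] = [T, T, T]
r2 m[L→φ5] = [T, T, T]
r3 m[φ0→S] = [T, T, T]
r3 m[φ0→P] = [T, T, F]
r3 m[φ1→S] = [T, T, F]
r3 m[φ1→M] = [T, T, F]
r3 m[φ2→C] = [F, T, T]
r3 m[φ2→P] = [T, T, T]
r3 m[φ3→B] = [T, T, T]
r3 m[φ3→C] = [T, T, T]
r3 m[φ4→S] = [T, T, T]
r3 m[φ4→L] = [T, T, T]
r3 m[φ5→H] = [T, T, T]
r3 m[φ5→L] = [T, T, T]
r3 m[φ6→B] = [T, T, T]
r3 m[φ6→M] = [T, T, T]
r3 m[φ7→S] = [T, T, T]
r3 m[φ7→P] = [F, T, F]
r3 m[S→φ0] = [T, T, F]
r3 m[S→φ1] = [T, T, T]
r3 m[S→φ4] = [T, T, F]
r3 m[S→φ7] = [T, T, F]
r3 m[B→φ3] = [T, T, T]
r3 m[B→φ6] = [T, T, T]
r3 m[M→φ1] = [T, T, T]
r3 m[M→φ6] = [T, T, F]
r3 m[H→φ5] = [T, T, T]
r3 m[C→φ2] = [T, T, T]
r3 m[C→φ3] = [F, T, T]
r3 m[P→φ0] = [T, T, F]
r3 m[P→φ2] = [T, T, F]
r3 m[P→φ7] = [T, T, F]
r3 m[L→φ4] = [T, T, T]
r3 m[L→φ5] = [T, T, T]
r4 m[φ0→S] = [T, T, T]
r4 m[φ0→P] = [T, T, F]
r4 m[φ1→S] = [T, T, F]
r4 m[φ1→M] = [T, T, F]
r4 m[φ2→C] = [F, T, T]
r4 m[φ2→P] = [T, T, T]
r4 m[φ3→B] = [T, T, T]
r4 m[φ3→C] = [T, T, T]
r4 m[φ4→S] = [T, T, T]
r4 m[φ4→L] = [T, T, T]
r4 m[φ5→H] = [T, T, T]
r4 m[φ5→L] = [T, T, T]
r4 m[φ6→B] = [T, T, T]
r4 m[φ6→M] = [T, T, T]
r4 m[φ7→S] = [T, T, T]
r4 m[φ7→P] = [F, T, F]
r4 m[S→φ0] = [T, T, F]
r4 m[S→φ1] = [T, T, T]
r4 m[S→φ4] = [T, T, F]
r4 m[S→φ7] = [T, T, F]
r4 m[B→φ3] = [T, T, T]
r4 m[B→φ6] = [T, T, T]
r4 m[M→φ1] = [T, T, T]
r4 m[M→φ6] = [T, T, F]
r4 m[H→φ5] = [T, T, T]
r4 m[C→φ2] = [T, T, T]
r4 m[C→φ3] = [F, T, T]
r4 m[P→φ0] = [F, T, F]
r4 m[P→φ2] = [F, T, F]
r4 m[P→φ7] = [T, T, F]
r4 m[L→φ4] = [T, T, T]
r4 m[L→φ5] = [T, T, T]
no fixed point within 4 rounds

NOT CONVERGED within 4 rounds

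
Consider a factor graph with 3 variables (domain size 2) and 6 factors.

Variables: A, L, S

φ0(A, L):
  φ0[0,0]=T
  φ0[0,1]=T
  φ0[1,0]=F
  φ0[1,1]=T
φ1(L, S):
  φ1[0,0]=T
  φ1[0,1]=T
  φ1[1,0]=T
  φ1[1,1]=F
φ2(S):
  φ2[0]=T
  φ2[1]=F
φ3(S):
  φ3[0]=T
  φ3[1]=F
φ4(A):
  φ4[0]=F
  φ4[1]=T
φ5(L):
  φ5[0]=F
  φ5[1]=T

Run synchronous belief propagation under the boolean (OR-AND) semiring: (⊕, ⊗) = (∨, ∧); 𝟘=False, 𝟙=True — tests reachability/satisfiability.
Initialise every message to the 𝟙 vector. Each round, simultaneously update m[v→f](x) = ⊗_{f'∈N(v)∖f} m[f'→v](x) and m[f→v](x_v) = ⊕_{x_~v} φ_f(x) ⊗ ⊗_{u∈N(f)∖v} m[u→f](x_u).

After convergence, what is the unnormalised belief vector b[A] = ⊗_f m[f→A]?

init: all messages = 𝟙 over 2 values
r1 m[φ0→A] = [T, T]
r1 m[φ0→L] = [T, T]
r1 m[φ1→L] = [T, T]
r1 m[φ1→S] = [T, T]
r1 m[φ2→S] = [T, F]
r1 m[φ3→S] = [T, F]
r1 m[φ4→A] = [F, T]
r1 m[φ5→L] = [F, T]
r1 m[A→φ0] = [T, T]
r1 m[A→φ4] = [T, T]
r1 m[L→φ0] = [T, T]
r1 m[L→φ1] = [T, T]
r1 m[L→φ5] = [T, T]
r1 m[S→φ1] = [T, T]
r1 m[S→φ2] = [T, T]
r1 m[S→φ3] = [T, T]
r2 m[φ0→A] = [T, T]
r2 m[φ0→L] = [T, T]
r2 m[φ1→L] = [T, T]
r2 m[φ1→S] = [T, T]
r2 m[φ2→S] = [T, F]
r2 m[φ3→S] = [T, F]
r2 m[φ4→A] = [F, T]
r2 m[φ5→L] = [F, T]
r2 m[A→φ0] = [F, T]
r2 m[A→φ4] = [T, T]
r2 m[L→φ0] = [F, T]
r2 m[L→φ1] = [F, T]
r2 m[L→φ5] = [T, T]
r2 m[S→φ1] = [T, F]
r2 m[S→φ2] = [T, F]
r2 m[S→φ3] = [T, F]
r3 m[φ0→A] = [T, T]
r3 m[φ0→L] = [F, T]
r3 m[φ1→L] = [T, T]
r3 m[φ1→S] = [T, F]
r3 m[φ2→S] = [T, F]
r3 m[φ3→S] = [T, F]
r3 m[φ4→A] = [F, T]
r3 m[φ5→L] = [F, T]
r3 m[A→φ0] = [F, T]
r3 m[A→φ4] = [T, T]
r3 m[L→φ0] = [F, T]
r3 m[L→φ1] = [F, T]
r3 m[L→φ5] = [T, T]
r3 m[S→φ1] = [T, F]
r3 m[S→φ2] = [T, F]
r3 m[S→φ3] = [T, F]
r4 m[φ0→A] = [T, T]
r4 m[φ0→L] = [F, T]
r4 m[φ1→L] = [T, T]
r4 m[φ1→S] = [T, F]
r4 m[φ2→S] = [T, F]
r4 m[φ3→S] = [T, F]
r4 m[φ4→A] = [F, T]
r4 m[φ5→L] = [F, T]
r4 m[A→φ0] = [F, T]
r4 m[A→φ4] = [T, T]
r4 m[L→φ0] = [F, T]
r4 m[L→φ1] = [F, T]
r4 m[L→φ5] = [F, T]
r4 m[S→φ1] = [T, F]
r4 m[S→φ2] = [T, F]
r4 m[S→φ3] = [T, F]
r5 m[φ0→A] = [T, T]
r5 m[φ0→L] = [F, T]
r5 m[φ1→L] = [T, T]
r5 m[φ1→S] = [T, F]
r5 m[φ2→S] = [T, F]
r5 m[φ3→S] = [T, F]
r5 m[φ4→A] = [F, T]
r5 m[φ5→L] = [F, T]
r5 m[A→φ0] = [F, T]
r5 m[A→φ4] = [T, T]
r5 m[L→φ0] = [F, T]
r5 m[L→φ1] = [F, T]
r5 m[L→φ5] = [F, T]
r5 m[S→φ1] = [T, F]
r5 m[S→φ2] = [T, F]
r5 m[S→φ3] = [T, F]
fixed point reached at round 5
b[A] = ⊗ incoming = [F, T]

b[A] = [F, T]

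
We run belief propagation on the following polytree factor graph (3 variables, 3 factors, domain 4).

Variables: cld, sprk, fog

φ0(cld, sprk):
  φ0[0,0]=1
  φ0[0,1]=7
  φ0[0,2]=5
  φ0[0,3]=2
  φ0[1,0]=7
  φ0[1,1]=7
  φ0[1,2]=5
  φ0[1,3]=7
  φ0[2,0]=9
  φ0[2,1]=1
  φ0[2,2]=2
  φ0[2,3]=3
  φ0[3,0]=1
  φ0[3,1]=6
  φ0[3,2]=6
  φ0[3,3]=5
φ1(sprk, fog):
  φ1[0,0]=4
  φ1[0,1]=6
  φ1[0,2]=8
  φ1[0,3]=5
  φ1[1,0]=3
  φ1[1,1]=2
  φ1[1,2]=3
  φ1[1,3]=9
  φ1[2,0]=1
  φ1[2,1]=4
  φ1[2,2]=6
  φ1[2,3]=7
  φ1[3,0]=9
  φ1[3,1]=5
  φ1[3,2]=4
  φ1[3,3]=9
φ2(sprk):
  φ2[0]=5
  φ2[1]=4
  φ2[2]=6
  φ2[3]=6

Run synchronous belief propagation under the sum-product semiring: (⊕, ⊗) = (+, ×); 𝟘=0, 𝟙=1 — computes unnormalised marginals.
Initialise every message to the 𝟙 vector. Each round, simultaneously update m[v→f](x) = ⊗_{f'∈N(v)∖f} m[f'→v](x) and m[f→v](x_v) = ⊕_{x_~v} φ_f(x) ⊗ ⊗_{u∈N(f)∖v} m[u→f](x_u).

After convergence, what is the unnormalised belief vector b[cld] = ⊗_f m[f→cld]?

init: all messages = 𝟙 over 4 values
r1 m[φ0→cld] = [15, 26, 15, 18]
r1 m[φ0→sprk] = [18, 21, 18, 17]
r1 m[φ1→sprk] = [23, 17, 18, 27]
r1 m[φ1→fog] = [17, 17, 21, 30]
r1 m[φ2→sprk] = [5, 4, 6, 6]
r1 m[cld→φ0] = [1, 1, 1, 1]
r1 m[sprk→φ0] = [1, 1, 1, 1]
r1 m[sprk→φ1] = [1, 1, 1, 1]
r1 m[sprk→φ2] = [1, 1, 1, 1]
r1 m[fog→φ1] = [1, 1, 1, 1]
r2 m[φ0→cld] = [15, 26, 15, 18]
r2 m[φ0→sprk] = [18, 21, 18, 17]
r2 m[φ1→sprk] = [23, 17, 18, 27]
r2 m[φ1→fog] = [17, 17, 21, 30]
r2 m[φ2→sprk] = [5, 4, 6, 6]
r2 m[cld→φ0] = [1, 1, 1, 1]
r2 m[sprk→φ0] = [115, 68, 108, 162]
r2 m[sprk→φ1] = [90, 84, 108, 102]
r2 m[sprk→φ2] = [414, 357, 324, 459]
r2 m[fog→φ1] = [1, 1, 1, 1]
r3 m[φ0→cld] = [1455, 2955, 1805, 1981]
r3 m[φ0→sprk] = [18, 21, 18, 17]
r3 m[φ1→sprk] = [23, 17, 18, 27]
r3 m[φ1→fog] = [1638, 1650, 2028, 2880]
r3 m[φ2→sprk] = [5, 4, 6, 6]
r3 m[cld→φ0] = [1, 1, 1, 1]
r3 m[sprk→φ0] = [115, 68, 108, 162]
r3 m[sprk→φ1] = [90, 84, 108, 102]
r3 m[sprk→φ2] = [414, 357, 324, 459]
r3 m[fog→φ1] = [1, 1, 1, 1]
r4 m[φ0→cld] = [1455, 2955, 1805, 1981]
r4 m[φ0→sprk] = [18, 21, 18, 17]
r4 m[φ1→sprk] = [23, 17, 18, 27]
r4 m[φ1→fog] = [1638, 1650, 2028, 2880]
r4 m[φ2→sprk] = [5, 4, 6, 6]
r4 m[cld→φ0] = [1, 1, 1, 1]
r4 m[sprk→φ0] = [115, 68, 108, 162]
r4 m[sprk→φ1] = [90, 84, 108, 102]
r4 m[sprk→φ2] = [414, 357, 324, 459]
r4 m[fog→φ1] = [1, 1, 1, 1]
fixed point reached at round 4
b[cld] = ⊗ incoming = [1455, 2955, 1805, 1981]

b[cld] = [1455, 2955, 1805, 1981]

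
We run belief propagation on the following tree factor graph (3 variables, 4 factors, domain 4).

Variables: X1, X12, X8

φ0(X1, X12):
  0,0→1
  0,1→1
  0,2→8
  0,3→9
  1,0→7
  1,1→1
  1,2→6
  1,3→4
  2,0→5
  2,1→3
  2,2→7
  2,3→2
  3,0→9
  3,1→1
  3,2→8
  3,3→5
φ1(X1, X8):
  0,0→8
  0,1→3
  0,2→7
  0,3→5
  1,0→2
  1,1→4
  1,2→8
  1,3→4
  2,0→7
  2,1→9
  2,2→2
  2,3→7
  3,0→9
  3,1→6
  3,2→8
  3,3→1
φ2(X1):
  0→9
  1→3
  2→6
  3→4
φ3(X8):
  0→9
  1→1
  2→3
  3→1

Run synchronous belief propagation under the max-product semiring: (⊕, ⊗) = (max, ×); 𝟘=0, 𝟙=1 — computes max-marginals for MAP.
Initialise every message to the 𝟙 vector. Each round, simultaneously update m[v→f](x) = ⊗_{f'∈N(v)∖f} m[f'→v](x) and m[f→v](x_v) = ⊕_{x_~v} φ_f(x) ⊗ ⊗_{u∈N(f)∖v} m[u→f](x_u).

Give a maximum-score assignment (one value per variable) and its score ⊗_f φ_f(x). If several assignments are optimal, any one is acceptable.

assignment: (X1=0, X12=3, X8=0); score = 5832

init: all messages = 𝟙 over 4 values
r1 m[φ0→X1] = [9, 7, 7, 9]
r1 m[φ0→X12] = [9, 3, 8, 9]
r1 m[φ1→X1] = [8, 8, 9, 9]
r1 m[φ1→X8] = [9, 9, 8, 7]
r1 m[φ2→X1] = [9, 3, 6, 4]
r1 m[φ3→X8] = [9, 1, 3, 1]
r1 m[X1→φ0] = [1, 1, 1, 1]
r1 m[X1→φ1] = [1, 1, 1, 1]
r1 m[X1→φ2] = [1, 1, 1, 1]
r1 m[X12→φ0] = [1, 1, 1, 1]
r1 m[X8→φ1] = [1, 1, 1, 1]
r1 m[X8→φ3] = [1, 1, 1, 1]
r2 m[φ0→X1] = [9, 7, 7, 9]
r2 m[φ0→X12] = [9, 3, 8, 9]
r2 m[φ1→X1] = [8, 8, 9, 9]
r2 m[φ1→X8] = [9, 9, 8, 7]
r2 m[φ2→X1] = [9, 3, 6, 4]
r2 m[φ3→X8] = [9, 1, 3, 1]
r2 m[X1→φ0] = [72, 24, 54, 36]
r2 m[X1→φ1] = [81, 21, 42, 36]
r2 m[X1→φ2] = [72, 56, 63, 81]
r2 m[X12→φ0] = [1, 1, 1, 1]
r2 m[X8→φ1] = [9, 1, 3, 1]
r2 m[X8→φ3] = [9, 9, 8, 7]
r3 m[φ0→X1] = [9, 7, 7, 9]
r3 m[φ0→X12] = [324, 162, 576, 648]
r3 m[φ1→X1] = [72, 24, 63, 81]
r3 m[φ1→X8] = [648, 378, 567, 405]
r3 m[φ2→X1] = [9, 3, 6, 4]
r3 m[φ3→X8] = [9, 1, 3, 1]
r3 m[X1→φ0] = [72, 24, 54, 36]
r3 m[X1→φ1] = [81, 21, 42, 36]
r3 m[X1→φ2] = [72, 56, 63, 81]
r3 m[X12→φ0] = [1, 1, 1, 1]
r3 m[X8→φ1] = [9, 1, 3, 1]
r3 m[X8→φ3] = [9, 9, 8, 7]
r4 m[φ0→X1] = [9, 7, 7, 9]
r4 m[φ0→X12] = [324, 162, 576, 648]
r4 m[φ1→X1] = [72, 24, 63, 81]
r4 m[φ1→X8] = [648, 378, 567, 405]
r4 m[φ2→X1] = [9, 3, 6, 4]
r4 m[φ3→X8] = [9, 1, 3, 1]
r4 m[X1→φ0] = [648, 72, 378, 324]
r4 m[X1→φ1] = [81, 21, 42, 36]
r4 m[X1→φ2] = [648, 168, 441, 729]
r4 m[X12→φ0] = [1, 1, 1, 1]
r4 m[X8→φ1] = [9, 1, 3, 1]
r4 m[X8→φ3] = [648, 378, 567, 405]
r5 m[φ0→X1] = [9, 7, 7, 9]
r5 m[φ0→X12] = [2916, 1134, 5184, 5832]
r5 m[φ1→X1] = [72, 24, 63, 81]
r5 m[φ1→X8] = [648, 378, 567, 405]
r5 m[φ2→X1] = [9, 3, 6, 4]
r5 m[φ3→X8] = [9, 1, 3, 1]
r5 m[X1→φ0] = [648, 72, 378, 324]
r5 m[X1→φ1] = [81, 21, 42, 36]
r5 m[X1→φ2] = [648, 168, 441, 729]
r5 m[X12→φ0] = [1, 1, 1, 1]
r5 m[X8→φ1] = [9, 1, 3, 1]
r5 m[X8→φ3] = [648, 378, 567, 405]
r6 m[φ0→X1] = [9, 7, 7, 9]
r6 m[φ0→X12] = [2916, 1134, 5184, 5832]
r6 m[φ1→X1] = [72, 24, 63, 81]
r6 m[φ1→X8] = [648, 378, 567, 405]
r6 m[φ2→X1] = [9, 3, 6, 4]
r6 m[φ3→X8] = [9, 1, 3, 1]
r6 m[X1→φ0] = [648, 72, 378, 324]
r6 m[X1→φ1] = [81, 21, 42, 36]
r6 m[X1→φ2] = [648, 168, 441, 729]
r6 m[X12→φ0] = [1, 1, 1, 1]
r6 m[X8→φ1] = [9, 1, 3, 1]
r6 m[X8→φ3] = [648, 378, 567, 405]
fixed point reached at round 6
traceback from X1: (X1=0, X12=3, X8=0), score=5832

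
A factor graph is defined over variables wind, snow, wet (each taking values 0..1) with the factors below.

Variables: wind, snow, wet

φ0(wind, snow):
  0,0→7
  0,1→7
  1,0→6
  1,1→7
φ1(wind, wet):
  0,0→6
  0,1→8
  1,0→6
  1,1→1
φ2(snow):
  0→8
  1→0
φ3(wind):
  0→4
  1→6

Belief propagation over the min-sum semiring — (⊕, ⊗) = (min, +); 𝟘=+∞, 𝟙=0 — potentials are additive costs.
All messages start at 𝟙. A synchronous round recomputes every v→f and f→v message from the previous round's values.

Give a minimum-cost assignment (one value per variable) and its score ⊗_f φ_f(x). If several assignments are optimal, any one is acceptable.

assignment: (wind=1, snow=1, wet=1); score = 14

init: all messages = 𝟙 over 2 values
r1 m[φ0→wind] = [7, 6]
r1 m[φ0→snow] = [6, 7]
r1 m[φ1→wind] = [6, 1]
r1 m[φ1→wet] = [6, 1]
r1 m[φ2→snow] = [8, 0]
r1 m[φ3→wind] = [4, 6]
r1 m[wind→φ0] = [0, 0]
r1 m[wind→φ1] = [0, 0]
r1 m[wind→φ3] = [0, 0]
r1 m[snow→φ0] = [0, 0]
r1 m[snow→φ2] = [0, 0]
r1 m[wet→φ1] = [0, 0]
r2 m[φ0→wind] = [7, 6]
r2 m[φ0→snow] = [6, 7]
r2 m[φ1→wind] = [6, 1]
r2 m[φ1→wet] = [6, 1]
r2 m[φ2→snow] = [8, 0]
r2 m[φ3→wind] = [4, 6]
r2 m[wind→φ0] = [10, 7]
r2 m[wind→φ1] = [11, 12]
r2 m[wind→φ3] = [13, 7]
r2 m[snow→φ0] = [8, 0]
r2 m[snow→φ2] = [6, 7]
r2 m[wet→φ1] = [0, 0]
r3 m[φ0→wind] = [7, 7]
r3 m[φ0→snow] = [13, 14]
r3 m[φ1→wind] = [6, 1]
r3 m[φ1→wet] = [17, 13]
r3 m[φ2→snow] = [8, 0]
r3 m[φ3→wind] = [4, 6]
r3 m[wind→φ0] = [10, 7]
r3 m[wind→φ1] = [11, 12]
r3 m[wind→φ3] = [13, 7]
r3 m[snow→φ0] = [8, 0]
r3 m[snow→φ2] = [6, 7]
r3 m[wet→φ1] = [0, 0]
r4 m[φ0→wind] = [7, 7]
r4 m[φ0→snow] = [13, 14]
r4 m[φ1→wind] = [6, 1]
r4 m[φ1→wet] = [17, 13]
r4 m[φ2→snow] = [8, 0]
r4 m[φ3→wind] = [4, 6]
r4 m[wind→φ0] = [10, 7]
r4 m[wind→φ1] = [11, 13]
r4 m[wind→φ3] = [13, 8]
r4 m[snow→φ0] = [8, 0]
r4 m[snow→φ2] = [13, 14]
r4 m[wet→φ1] = [0, 0]
r5 m[φ0→wind] = [7, 7]
r5 m[φ0→snow] = [13, 14]
r5 m[φ1→wind] = [6, 1]
r5 m[φ1→wet] = [17, 14]
r5 m[φ2→snow] = [8, 0]
r5 m[φ3→wind] = [4, 6]
r5 m[wind→φ0] = [10, 7]
r5 m[wind→φ1] = [11, 13]
r5 m[wind→φ3] = [13, 8]
r5 m[snow→φ0] = [8, 0]
r5 m[snow→φ2] = [13, 14]
r5 m[wet→φ1] = [0, 0]
r6 m[φ0→wind] = [7, 7]
r6 m[φ0→snow] = [13, 14]
r6 m[φ1→wind] = [6, 1]
r6 m[φ1→wet] = [17, 14]
r6 m[φ2→snow] = [8, 0]
r6 m[φ3→wind] = [4, 6]
r6 m[wind→φ0] = [10, 7]
r6 m[wind→φ1] = [11, 13]
r6 m[wind→φ3] = [13, 8]
r6 m[snow→φ0] = [8, 0]
r6 m[snow→φ2] = [13, 14]
r6 m[wet→φ1] = [0, 0]
fixed point reached at round 6
traceback from wind: (wind=1, snow=1, wet=1), score=14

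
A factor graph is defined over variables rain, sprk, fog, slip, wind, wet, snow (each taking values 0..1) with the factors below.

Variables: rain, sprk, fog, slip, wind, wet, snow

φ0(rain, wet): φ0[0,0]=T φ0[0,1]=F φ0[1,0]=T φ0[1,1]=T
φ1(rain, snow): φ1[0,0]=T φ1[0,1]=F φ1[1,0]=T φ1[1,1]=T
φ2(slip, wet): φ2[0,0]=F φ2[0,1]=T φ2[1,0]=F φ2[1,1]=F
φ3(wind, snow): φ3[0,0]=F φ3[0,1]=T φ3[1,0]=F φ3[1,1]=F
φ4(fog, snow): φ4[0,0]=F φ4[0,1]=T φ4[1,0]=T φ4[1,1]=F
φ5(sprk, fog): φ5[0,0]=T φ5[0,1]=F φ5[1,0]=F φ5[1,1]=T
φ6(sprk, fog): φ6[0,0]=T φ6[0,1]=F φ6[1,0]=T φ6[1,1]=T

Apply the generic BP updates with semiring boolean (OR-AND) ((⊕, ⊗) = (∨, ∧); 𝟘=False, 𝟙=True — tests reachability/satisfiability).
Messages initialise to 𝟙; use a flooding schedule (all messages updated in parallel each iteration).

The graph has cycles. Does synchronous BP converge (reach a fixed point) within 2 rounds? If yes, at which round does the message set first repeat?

NOT CONVERGED within 2 rounds

init: all messages = 𝟙 over 2 values
r1 m[φ0→rain] = [T, T]
r1 m[φ0→wet] = [T, T]
r1 m[φ1→rain] = [T, T]
r1 m[φ1→snow] = [T, T]
r1 m[φ2→slip] = [T, F]
r1 m[φ2→wet] = [F, T]
r1 m[φ3→wind] = [T, F]
r1 m[φ3→snow] = [F, T]
r1 m[φ4→fog] = [T, T]
r1 m[φ4→snow] = [T, T]
r1 m[φ5→sprk] = [T, T]
r1 m[φ5→fog] = [T, T]
r1 m[φ6→sprk] = [T, T]
r1 m[φ6→fog] = [T, T]
r1 m[rain→φ0] = [T, T]
r1 m[rain→φ1] = [T, T]
r1 m[sprk→φ5] = [T, T]
r1 m[sprk→φ6] = [T, T]
r1 m[fog→φ4] = [T, T]
r1 m[fog→φ5] = [T, T]
r1 m[fog→φ6] = [T, T]
r1 m[slip→φ2] = [T, T]
r1 m[wind→φ3] = [T, T]
r1 m[wet→φ0] = [T, T]
r1 m[wet→φ2] = [T, T]
r1 m[snow→φ1] = [T, T]
r1 m[snow→φ3] = [T, T]
r1 m[snow→φ4] = [T, T]
r2 m[φ0→rain] = [T, T]
r2 m[φ0→wet] = [T, T]
r2 m[φ1→rain] = [T, T]
r2 m[φ1→snow] = [T, T]
r2 m[φ2→slip] = [T, F]
r2 m[φ2→wet] = [F, T]
r2 m[φ3→wind] = [T, F]
r2 m[φ3→snow] = [F, T]
r2 m[φ4→fog] = [T, T]
r2 m[φ4→snow] = [T, T]
r2 m[φ5→sprk] = [T, T]
r2 m[φ5→fog] = [T, T]
r2 m[φ6→sprk] = [T, T]
r2 m[φ6→fog] = [T, T]
r2 m[rain→φ0] = [T, T]
r2 m[rain→φ1] = [T, T]
r2 m[sprk→φ5] = [T, T]
r2 m[sprk→φ6] = [T, T]
r2 m[fog→φ4] = [T, T]
r2 m[fog→φ5] = [T, T]
r2 m[fog→φ6] = [T, T]
r2 m[slip→φ2] = [T, T]
r2 m[wind→φ3] = [T, T]
r2 m[wet→φ0] = [F, T]
r2 m[wet→φ2] = [T, T]
r2 m[snow→φ1] = [F, T]
r2 m[snow→φ3] = [T, T]
r2 m[snow→φ4] = [F, T]
no fixed point within 2 rounds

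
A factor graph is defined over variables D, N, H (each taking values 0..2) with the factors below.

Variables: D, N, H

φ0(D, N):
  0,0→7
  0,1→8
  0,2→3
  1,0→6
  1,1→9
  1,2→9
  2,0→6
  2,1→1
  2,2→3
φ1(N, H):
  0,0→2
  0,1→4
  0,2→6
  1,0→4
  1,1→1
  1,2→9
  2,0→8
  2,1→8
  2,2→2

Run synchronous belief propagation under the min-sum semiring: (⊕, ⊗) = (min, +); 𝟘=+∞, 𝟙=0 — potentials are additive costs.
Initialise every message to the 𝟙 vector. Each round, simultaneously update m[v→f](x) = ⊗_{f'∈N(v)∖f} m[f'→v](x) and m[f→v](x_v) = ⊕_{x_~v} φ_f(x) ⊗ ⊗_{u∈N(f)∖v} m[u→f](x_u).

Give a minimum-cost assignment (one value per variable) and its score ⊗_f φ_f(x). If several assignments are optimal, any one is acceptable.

init: all messages = 𝟙 over 3 values
r1 m[φ0→D] = [3, 6, 1]
r1 m[φ0→N] = [6, 1, 3]
r1 m[φ1→N] = [2, 1, 2]
r1 m[φ1→H] = [2, 1, 2]
r1 m[D→φ0] = [0, 0, 0]
r1 m[N→φ0] = [0, 0, 0]
r1 m[N→φ1] = [0, 0, 0]
r1 m[H→φ1] = [0, 0, 0]
r2 m[φ0→D] = [3, 6, 1]
r2 m[φ0→N] = [6, 1, 3]
r2 m[φ1→N] = [2, 1, 2]
r2 m[φ1→H] = [2, 1, 2]
r2 m[D→φ0] = [0, 0, 0]
r2 m[N→φ0] = [2, 1, 2]
r2 m[N→φ1] = [6, 1, 3]
r2 m[H→φ1] = [0, 0, 0]
r3 m[φ0→D] = [5, 8, 2]
r3 m[φ0→N] = [6, 1, 3]
r3 m[φ1→N] = [2, 1, 2]
r3 m[φ1→H] = [5, 2, 5]
r3 m[D→φ0] = [0, 0, 0]
r3 m[N→φ0] = [2, 1, 2]
r3 m[N→φ1] = [6, 1, 3]
r3 m[H→φ1] = [0, 0, 0]
r4 m[φ0→D] = [5, 8, 2]
r4 m[φ0→N] = [6, 1, 3]
r4 m[φ1→N] = [2, 1, 2]
r4 m[φ1→H] = [5, 2, 5]
r4 m[D→φ0] = [0, 0, 0]
r4 m[N→φ0] = [2, 1, 2]
r4 m[N→φ1] = [6, 1, 3]
r4 m[H→φ1] = [0, 0, 0]
fixed point reached at round 4
traceback from D: (D=2, N=1, H=1), score=2

assignment: (D=2, N=1, H=1); score = 2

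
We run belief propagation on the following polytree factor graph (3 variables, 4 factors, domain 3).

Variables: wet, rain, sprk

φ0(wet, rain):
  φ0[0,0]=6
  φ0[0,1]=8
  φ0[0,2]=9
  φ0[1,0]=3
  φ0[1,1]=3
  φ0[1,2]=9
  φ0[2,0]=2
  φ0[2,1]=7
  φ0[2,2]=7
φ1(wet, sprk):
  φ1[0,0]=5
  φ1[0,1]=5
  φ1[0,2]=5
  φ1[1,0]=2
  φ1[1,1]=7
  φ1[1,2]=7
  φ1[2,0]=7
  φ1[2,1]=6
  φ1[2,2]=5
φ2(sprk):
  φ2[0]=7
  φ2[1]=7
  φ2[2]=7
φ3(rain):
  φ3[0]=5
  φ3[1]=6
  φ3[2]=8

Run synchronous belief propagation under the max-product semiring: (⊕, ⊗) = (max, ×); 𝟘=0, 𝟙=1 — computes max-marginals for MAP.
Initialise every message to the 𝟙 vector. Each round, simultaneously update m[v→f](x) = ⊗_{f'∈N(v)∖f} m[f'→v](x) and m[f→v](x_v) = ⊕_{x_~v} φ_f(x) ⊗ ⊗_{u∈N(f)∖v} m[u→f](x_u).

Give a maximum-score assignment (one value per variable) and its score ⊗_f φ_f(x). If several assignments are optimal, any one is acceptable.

assignment: (wet=1, rain=2, sprk=1); score = 3528

init: all messages = 𝟙 over 3 values
r1 m[φ0→wet] = [9, 9, 7]
r1 m[φ0→rain] = [6, 8, 9]
r1 m[φ1→wet] = [5, 7, 7]
r1 m[φ1→sprk] = [7, 7, 7]
r1 m[φ2→sprk] = [7, 7, 7]
r1 m[φ3→rain] = [5, 6, 8]
r1 m[wet→φ0] = [1, 1, 1]
r1 m[wet→φ1] = [1, 1, 1]
r1 m[rain→φ0] = [1, 1, 1]
r1 m[rain→φ3] = [1, 1, 1]
r1 m[sprk→φ1] = [1, 1, 1]
r1 m[sprk→φ2] = [1, 1, 1]
r2 m[φ0→wet] = [9, 9, 7]
r2 m[φ0→rain] = [6, 8, 9]
r2 m[φ1→wet] = [5, 7, 7]
r2 m[φ1→sprk] = [7, 7, 7]
r2 m[φ2→sprk] = [7, 7, 7]
r2 m[φ3→rain] = [5, 6, 8]
r2 m[wet→φ0] = [5, 7, 7]
r2 m[wet→φ1] = [9, 9, 7]
r2 m[rain→φ0] = [5, 6, 8]
r2 m[rain→φ3] = [6, 8, 9]
r2 m[sprk→φ1] = [7, 7, 7]
r2 m[sprk→φ2] = [7, 7, 7]
r3 m[φ0→wet] = [72, 72, 56]
r3 m[φ0→rain] = [30, 49, 63]
r3 m[φ1→wet] = [35, 49, 49]
r3 m[φ1→sprk] = [49, 63, 63]
r3 m[φ2→sprk] = [7, 7, 7]
r3 m[φ3→rain] = [5, 6, 8]
r3 m[wet→φ0] = [5, 7, 7]
r3 m[wet→φ1] = [9, 9, 7]
r3 m[rain→φ0] = [5, 6, 8]
r3 m[rain→φ3] = [6, 8, 9]
r3 m[sprk→φ1] = [7, 7, 7]
r3 m[sprk→φ2] = [7, 7, 7]
r4 m[φ0→wet] = [72, 72, 56]
r4 m[φ0→rain] = [30, 49, 63]
r4 m[φ1→wet] = [35, 49, 49]
r4 m[φ1→sprk] = [49, 63, 63]
r4 m[φ2→sprk] = [7, 7, 7]
r4 m[φ3→rain] = [5, 6, 8]
r4 m[wet→φ0] = [35, 49, 49]
r4 m[wet→φ1] = [72, 72, 56]
r4 m[rain→φ0] = [5, 6, 8]
r4 m[rain→φ3] = [30, 49, 63]
r4 m[sprk→φ1] = [7, 7, 7]
r4 m[sprk→φ2] = [49, 63, 63]
r5 m[φ0→wet] = [72, 72, 56]
r5 m[φ0→rain] = [210, 343, 441]
r5 m[φ1→wet] = [35, 49, 49]
r5 m[φ1→sprk] = [392, 504, 504]
r5 m[φ2→sprk] = [7, 7, 7]
r5 m[φ3→rain] = [5, 6, 8]
r5 m[wet→φ0] = [35, 49, 49]
r5 m[wet→φ1] = [72, 72, 56]
r5 m[rain→φ0] = [5, 6, 8]
r5 m[rain→φ3] = [30, 49, 63]
r5 m[sprk→φ1] = [7, 7, 7]
r5 m[sprk→φ2] = [49, 63, 63]
r6 m[φ0→wet] = [72, 72, 56]
r6 m[φ0→rain] = [210, 343, 441]
r6 m[φ1→wet] = [35, 49, 49]
r6 m[φ1→sprk] = [392, 504, 504]
r6 m[φ2→sprk] = [7, 7, 7]
r6 m[φ3→rain] = [5, 6, 8]
r6 m[wet→φ0] = [35, 49, 49]
r6 m[wet→φ1] = [72, 72, 56]
r6 m[rain→φ0] = [5, 6, 8]
r6 m[rain→φ3] = [210, 343, 441]
r6 m[sprk→φ1] = [7, 7, 7]
r6 m[sprk→φ2] = [392, 504, 504]
r7 m[φ0→wet] = [72, 72, 56]
r7 m[φ0→rain] = [210, 343, 441]
r7 m[φ1→wet] = [35, 49, 49]
r7 m[φ1→sprk] = [392, 504, 504]
r7 m[φ2→sprk] = [7, 7, 7]
r7 m[φ3→rain] = [5, 6, 8]
r7 m[wet→φ0] = [35, 49, 49]
r7 m[wet→φ1] = [72, 72, 56]
r7 m[rain→φ0] = [5, 6, 8]
r7 m[rain→φ3] = [210, 343, 441]
r7 m[sprk→φ1] = [7, 7, 7]
r7 m[sprk→φ2] = [392, 504, 504]
fixed point reached at round 7
traceback from wet: (wet=1, rain=2, sprk=1), score=3528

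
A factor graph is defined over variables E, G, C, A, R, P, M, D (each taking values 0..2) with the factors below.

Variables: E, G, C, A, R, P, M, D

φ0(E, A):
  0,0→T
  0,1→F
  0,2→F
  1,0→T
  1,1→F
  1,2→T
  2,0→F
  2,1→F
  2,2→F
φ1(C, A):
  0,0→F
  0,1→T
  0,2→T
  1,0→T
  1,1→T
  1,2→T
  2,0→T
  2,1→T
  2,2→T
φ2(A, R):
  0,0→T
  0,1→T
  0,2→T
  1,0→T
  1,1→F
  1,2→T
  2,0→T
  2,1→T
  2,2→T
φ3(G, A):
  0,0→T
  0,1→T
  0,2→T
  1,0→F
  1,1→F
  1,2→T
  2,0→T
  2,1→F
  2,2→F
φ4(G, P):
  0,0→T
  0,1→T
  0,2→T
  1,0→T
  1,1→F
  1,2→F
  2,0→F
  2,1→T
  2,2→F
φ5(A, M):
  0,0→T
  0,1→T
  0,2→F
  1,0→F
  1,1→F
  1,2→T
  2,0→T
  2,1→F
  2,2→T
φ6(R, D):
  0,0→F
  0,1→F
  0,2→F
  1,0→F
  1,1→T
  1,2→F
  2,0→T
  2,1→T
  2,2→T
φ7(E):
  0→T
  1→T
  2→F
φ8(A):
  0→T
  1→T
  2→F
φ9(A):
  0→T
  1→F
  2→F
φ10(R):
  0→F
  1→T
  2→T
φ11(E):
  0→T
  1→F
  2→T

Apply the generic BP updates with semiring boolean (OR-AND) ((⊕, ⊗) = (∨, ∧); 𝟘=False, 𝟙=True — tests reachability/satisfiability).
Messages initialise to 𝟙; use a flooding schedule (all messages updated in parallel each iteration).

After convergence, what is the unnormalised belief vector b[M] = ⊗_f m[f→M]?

init: all messages = 𝟙 over 3 values
r1 m[φ0→E] = [T, T, F]
r1 m[φ0→A] = [T, F, T]
r1 m[φ1→C] = [T, T, T]
r1 m[φ1→A] = [T, T, T]
r1 m[φ2→A] = [T, T, T]
r1 m[φ2→R] = [T, T, T]
r1 m[φ3→G] = [T, T, T]
r1 m[φ3→A] = [T, T, T]
r1 m[φ4→G] = [T, T, T]
r1 m[φ4→P] = [T, T, T]
r1 m[φ5→A] = [T, T, T]
r1 m[φ5→M] = [T, T, T]
r1 m[φ6→R] = [F, T, T]
r1 m[φ6→D] = [T, T, T]
r1 m[φ7→E] = [T, T, F]
r1 m[φ8→A] = [T, T, F]
r1 m[φ9→A] = [T, F, F]
r1 m[φ10→R] = [F, T, T]
r1 m[φ11→E] = [T, F, T]
r1 m[E→φ0] = [T, T, T]
r1 m[E→φ7] = [T, T, T]
r1 m[E→φ11] = [T, T, T]
r1 m[G→φ3] = [T, T, T]
r1 m[G→φ4] = [T, T, T]
r1 m[C→φ1] = [T, T, T]
r1 m[A→φ0] = [T, T, T]
r1 m[A→φ1] = [T, T, T]
r1 m[A→φ2] = [T, T, T]
r1 m[A→φ3] = [T, T, T]
r1 m[A→φ5] = [T, T, T]
r1 m[A→φ8] = [T, T, T]
r1 m[A→φ9] = [T, T, T]
r1 m[R→φ2] = [T, T, T]
r1 m[R→φ6] = [T, T, T]
r1 m[R→φ10] = [T, T, T]
r1 m[P→φ4] = [T, T, T]
r1 m[M→φ5] = [T, T, T]
r1 m[D→φ6] = [T, T, T]
r2 m[φ0→E] = [T, T, F]
r2 m[φ0→A] = [T, F, T]
r2 m[φ1→C] = [T, T, T]
r2 m[φ1→A] = [T, T, T]
r2 m[φ2→A] = [T, T, T]
r2 m[φ2→R] = [T, T, T]
r2 m[φ3→G] = [T, T, T]
r2 m[φ3→A] = [T, T, T]
r2 m[φ4→G] = [T, T, T]
r2 m[φ4→P] = [T, T, T]
r2 m[φ5→A] = [T, T, T]
r2 m[φ5→M] = [T, T, T]
r2 m[φ6→R] = [F, T, T]
r2 m[φ6→D] = [T, T, T]
r2 m[φ7→E] = [T, T, F]
r2 m[φ8→A] = [T, T, F]
r2 m[φ9→A] = [T, F, F]
r2 m[φ10→R] = [F, T, T]
r2 m[φ11→E] = [T, F, T]
r2 m[E→φ0] = [T, F, F]
r2 m[E→φ7] = [T, F, F]
r2 m[E→φ11] = [T, T, F]
r2 m[G→φ3] = [T, T, T]
r2 m[G→φ4] = [T, T, T]
r2 m[C→φ1] = [T, T, T]
r2 m[A→φ0] = [T, F, F]
r2 m[A→φ1] = [T, F, F]
r2 m[A→φ2] = [T, F, F]
r2 m[A→φ3] = [T, F, F]
r2 m[A→φ5] = [T, F, F]
r2 m[A→φ8] = [T, F, F]
r2 m[A→φ9] = [T, F, F]
r2 m[R→φ2] = [F, T, T]
r2 m[R→φ6] = [F, T, T]
r2 m[R→φ10] = [F, T, T]
r2 m[P→φ4] = [T, T, T]
r2 m[M→φ5] = [T, T, T]
r2 m[D→φ6] = [T, T, T]
r3 m[φ0→E] = [T, T, F]
r3 m[φ0→A] = [T, F, F]
r3 m[φ1→C] = [F, T, T]
r3 m[φ1→A] = [T, T, T]
r3 m[φ2→A] = [T, T, T]
r3 m[φ2→R] = [T, T, T]
r3 m[φ3→G] = [T, F, T]
r3 m[φ3→A] = [T, T, T]
r3 m[φ4→G] = [T, T, T]
r3 m[φ4→P] = [T, T, T]
r3 m[φ5→A] = [T, T, T]
r3 m[φ5→M] = [T, T, F]
r3 m[φ6→R] = [F, T, T]
r3 m[φ6→D] = [T, T, T]
r3 m[φ7→E] = [T, T, F]
r3 m[φ8→A] = [T, T, F]
r3 m[φ9→A] = [T, F, F]
r3 m[φ10→R] = [F, T, T]
r3 m[φ11→E] = [T, F, T]
r3 m[E→φ0] = [T, F, F]
r3 m[E→φ7] = [T, F, F]
r3 m[E→φ11] = [T, T, F]
r3 m[G→φ3] = [T, T, T]
r3 m[G→φ4] = [T, T, T]
r3 m[C→φ1] = [T, T, T]
r3 m[A→φ0] = [T, F, F]
r3 m[A→φ1] = [T, F, F]
r3 m[A→φ2] = [T, F, F]
r3 m[A→φ3] = [T, F, F]
r3 m[A→φ5] = [T, F, F]
r3 m[A→φ8] = [T, F, F]
r3 m[A→φ9] = [T, F, F]
r3 m[R→φ2] = [F, T, T]
r3 m[R→φ6] = [F, T, T]
r3 m[R→φ10] = [F, T, T]
r3 m[P→φ4] = [T, T, T]
r3 m[M→φ5] = [T, T, T]
r3 m[D→φ6] = [T, T, T]
r4 m[φ0→E] = [T, T, F]
r4 m[φ0→A] = [T, F, F]
r4 m[φ1→C] = [F, T, T]
r4 m[φ1→A] = [T, T, T]
r4 m[φ2→A] = [T, T, T]
r4 m[φ2→R] = [T, T, T]
r4 m[φ3→G] = [T, F, T]
r4 m[φ3→A] = [T, T, T]
r4 m[φ4→G] = [T, T, T]
r4 m[φ4→P] = [T, T, T]
r4 m[φ5→A] = [T, T, T]
r4 m[φ5→M] = [T, T, F]
r4 m[φ6→R] = [F, T, T]
r4 m[φ6→D] = [T, T, T]
r4 m[φ7→E] = [T, T, F]
r4 m[φ8→A] = [T, T, F]
r4 m[φ9→A] = [T, F, F]
r4 m[φ10→R] = [F, T, T]
r4 m[φ11→E] = [T, F, T]
r4 m[E→φ0] = [T, F, F]
r4 m[E→φ7] = [T, F, F]
r4 m[E→φ11] = [T, T, F]
r4 m[G→φ3] = [T, T, T]
r4 m[G→φ4] = [T, F, T]
r4 m[C→φ1] = [T, T, T]
r4 m[A→φ0] = [T, F, F]
r4 m[A→φ1] = [T, F, F]
r4 m[A→φ2] = [T, F, F]
r4 m[A→φ3] = [T, F, F]
r4 m[A→φ5] = [T, F, F]
r4 m[A→φ8] = [T, F, F]
r4 m[A→φ9] = [T, F, F]
r4 m[R→φ2] = [F, T, T]
r4 m[R→φ6] = [F, T, T]
r4 m[R→φ10] = [F, T, T]
r4 m[P→φ4] = [T, T, T]
r4 m[M→φ5] = [T, T, T]
r4 m[D→φ6] = [T, T, T]
r5 m[φ0→E] = [T, T, F]
r5 m[φ0→A] = [T, F, F]
r5 m[φ1→C] = [F, T, T]
r5 m[φ1→A] = [T, T, T]
r5 m[φ2→A] = [T, T, T]
r5 m[φ2→R] = [T, T, T]
r5 m[φ3→G] = [T, F, T]
r5 m[φ3→A] = [T, T, T]
r5 m[φ4→G] = [T, T, T]
r5 m[φ4→P] = [T, T, T]
r5 m[φ5→A] = [T, T, T]
r5 m[φ5→M] = [T, T, F]
r5 m[φ6→R] = [F, T, T]
r5 m[φ6→D] = [T, T, T]
r5 m[φ7→E] = [T, T, F]
r5 m[φ8→A] = [T, T, F]
r5 m[φ9→A] = [T, F, F]
r5 m[φ10→R] = [F, T, T]
r5 m[φ11→E] = [T, F, T]
r5 m[E→φ0] = [T, F, F]
r5 m[E→φ7] = [T, F, F]
r5 m[E→φ11] = [T, T, F]
r5 m[G→φ3] = [T, T, T]
r5 m[G→φ4] = [T, F, T]
r5 m[C→φ1] = [T, T, T]
r5 m[A→φ0] = [T, F, F]
r5 m[A→φ1] = [T, F, F]
r5 m[A→φ2] = [T, F, F]
r5 m[A→φ3] = [T, F, F]
r5 m[A→φ5] = [T, F, F]
r5 m[A→φ8] = [T, F, F]
r5 m[A→φ9] = [T, F, F]
r5 m[R→φ2] = [F, T, T]
r5 m[R→φ6] = [F, T, T]
r5 m[R→φ10] = [F, T, T]
r5 m[P→φ4] = [T, T, T]
r5 m[M→φ5] = [T, T, T]
r5 m[D→φ6] = [T, T, T]
fixed point reached at round 5
b[M] = ⊗ incoming = [T, T, F]

b[M] = [T, T, F]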